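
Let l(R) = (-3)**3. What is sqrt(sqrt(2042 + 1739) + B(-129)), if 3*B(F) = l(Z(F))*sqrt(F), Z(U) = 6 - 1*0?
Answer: sqrt(sqrt(3781) - 9*I*sqrt(129)) ≈ 9.5074 - 5.3759*I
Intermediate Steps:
Z(U) = 6 (Z(U) = 6 + 0 = 6)
l(R) = -27
B(F) = -9*sqrt(F) (B(F) = (-27*sqrt(F))/3 = -9*sqrt(F))
sqrt(sqrt(2042 + 1739) + B(-129)) = sqrt(sqrt(2042 + 1739) - 9*I*sqrt(129)) = sqrt(sqrt(3781) - 9*I*sqrt(129))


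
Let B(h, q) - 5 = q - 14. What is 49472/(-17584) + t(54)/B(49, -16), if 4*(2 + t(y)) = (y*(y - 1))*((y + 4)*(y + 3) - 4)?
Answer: -2596551621/27475 ≈ -94506.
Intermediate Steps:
t(y) = -2 + y*(-1 + y)*(-4 + (3 + y)*(4 + y))/4 (t(y) = -2 + ((y*(y - 1))*((y + 4)*(y + 3) - 4))/4 = -2 + ((y*(-1 + y))*((4 + y)*(3 + y) - 4))/4 = -2 + ((y*(-1 + y))*((3 + y)*(4 + y) - 4))/4 = -2 + ((y*(-1 + y))*(-4 + (3 + y)*(4 + y)))/4 = -2 + (y*(-1 + y)*(-4 + (3 + y)*(4 + y)))/4 = -2 + y*(-1 + y)*(-4 + (3 + y)*(4 + y))/4)
B(h, q) = -9 + q (B(h, q) = 5 + (q - 14) = 5 + (-14 + q) = -9 + q)
49472/(-17584) + t(54)/B(49, -16) = 49472/(-17584) + (-2 - 2*54 + (1/4)*54**2 + (1/4)*54**4 + (3/2)*54**3)/(-9 - 16) = 49472*(-1/17584) + (-2 - 108 + (1/4)*2916 + (1/4)*8503056 + (3/2)*157464)/(-25) = -3092/1099 + (-2 - 108 + 729 + 2125764 + 236196)*(-1/25) = -3092/1099 + 2362579*(-1/25) = -3092/1099 - 2362579/25 = -2596551621/27475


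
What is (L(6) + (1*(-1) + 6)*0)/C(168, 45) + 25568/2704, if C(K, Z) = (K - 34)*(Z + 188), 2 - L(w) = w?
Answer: 24946040/2638259 ≈ 9.4555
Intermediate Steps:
L(w) = 2 - w
C(K, Z) = (-34 + K)*(188 + Z)
(L(6) + (1*(-1) + 6)*0)/C(168, 45) + 25568/2704 = ((2 - 1*6) + (1*(-1) + 6)*0)/(-6392 - 34*45 + 188*168 + 168*45) + 25568/2704 = ((2 - 6) + (-1 + 6)*0)/(-6392 - 1530 + 31584 + 7560) + 25568*(1/2704) = (-4 + 5*0)/31222 + 1598/169 = (-4 + 0)*(1/31222) + 1598/169 = -4*1/31222 + 1598/169 = -2/15611 + 1598/169 = 24946040/2638259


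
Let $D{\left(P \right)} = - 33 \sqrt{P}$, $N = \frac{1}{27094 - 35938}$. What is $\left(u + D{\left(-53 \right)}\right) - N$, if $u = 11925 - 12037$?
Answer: $- \frac{990527}{8844} - 33 i \sqrt{53} \approx -112.0 - 240.24 i$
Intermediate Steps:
$N = - \frac{1}{8844}$ ($N = \frac{1}{-8844} = - \frac{1}{8844} \approx -0.00011307$)
$u = -112$ ($u = 11925 - 12037 = -112$)
$\left(u + D{\left(-53 \right)}\right) - N = \left(-112 - 33 \sqrt{-53}\right) - - \frac{1}{8844} = \left(-112 - 33 i \sqrt{53}\right) + \frac{1}{8844} = - \frac{990527}{8844} - 33 i \sqrt{53}$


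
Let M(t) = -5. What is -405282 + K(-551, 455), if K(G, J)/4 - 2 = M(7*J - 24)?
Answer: -405294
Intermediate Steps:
K(G, J) = -12 (K(G, J) = 8 + 4*(-5) = 8 - 20 = -12)
-405282 + K(-551, 455) = -405282 - 12 = -405294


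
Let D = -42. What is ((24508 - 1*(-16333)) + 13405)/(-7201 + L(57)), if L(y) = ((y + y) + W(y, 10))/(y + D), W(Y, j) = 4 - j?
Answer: -271230/35969 ≈ -7.5407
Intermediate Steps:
L(y) = (-6 + 2*y)/(-42 + y) (L(y) = ((y + y) + (4 - 1*10))/(y - 42) = (2*y + (4 - 10))/(-42 + y) = (2*y - 6)/(-42 + y) = (-6 + 2*y)/(-42 + y))
((24508 - 1*(-16333)) + 13405)/(-7201 + L(57)) = ((24508 - 1*(-16333)) + 13405)/(-7201 + 2*(-3 + 57)/(-42 + 57)) = ((24508 + 16333) + 13405)/(-7201 + 2*54/15) = (40841 + 13405)/(-7201 + 2*(1/15)*54) = 54246/(-7201 + 36/5) = 54246/(-35969/5) = 54246*(-5/35969) = -271230/35969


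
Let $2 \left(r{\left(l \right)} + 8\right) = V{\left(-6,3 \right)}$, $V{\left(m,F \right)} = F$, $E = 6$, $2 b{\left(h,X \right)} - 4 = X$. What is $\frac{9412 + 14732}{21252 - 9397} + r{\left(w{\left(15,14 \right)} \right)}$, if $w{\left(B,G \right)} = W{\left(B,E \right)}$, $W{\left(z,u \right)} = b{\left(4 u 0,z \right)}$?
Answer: $- \frac{105827}{23710} \approx -4.4634$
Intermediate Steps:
$b{\left(h,X \right)} = 2 + \frac{X}{2}$
$W{\left(z,u \right)} = 2 + \frac{z}{2}$
$w{\left(B,G \right)} = 2 + \frac{B}{2}$
$r{\left(l \right)} = - \frac{13}{2}$ ($r{\left(l \right)} = -8 + \frac{1}{2} \cdot 3 = -8 + \frac{3}{2} = - \frac{13}{2}$)
$\frac{9412 + 14732}{21252 - 9397} + r{\left(w{\left(15,14 \right)} \right)} = \frac{9412 + 14732}{21252 - 9397} - \frac{13}{2} = \frac{24144}{11855} - \frac{13}{2} = - \frac{105827}{23710}$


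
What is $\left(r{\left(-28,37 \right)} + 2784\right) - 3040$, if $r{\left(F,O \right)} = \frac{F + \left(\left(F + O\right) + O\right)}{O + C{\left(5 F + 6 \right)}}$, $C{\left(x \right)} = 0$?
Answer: $- \frac{9454}{37} \approx -255.51$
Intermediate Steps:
$r{\left(F,O \right)} = \frac{2 F + 2 O}{O}$ ($r{\left(F,O \right)} = \frac{F + \left(\left(F + O\right) + O\right)}{O + 0} = \frac{F + \left(F + 2 O\right)}{O} = \frac{2 F + 2 O}{O}$)
$\left(r{\left(-28,37 \right)} + 2784\right) - 3040 = \left(\left(2 + 2 \left(-28\right) \frac{1}{37}\right) + 2784\right) - 3040 = \left(\left(2 - \frac{56}{37}\right) + 2784\right) - 3040 = \left(\frac{18}{37} + 2784\right) - 3040 = \frac{103026}{37} - 3040 = - \frac{9454}{37}$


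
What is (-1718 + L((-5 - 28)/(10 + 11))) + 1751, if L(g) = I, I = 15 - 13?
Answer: 35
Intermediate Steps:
I = 2
L(g) = 2
(-1718 + L((-5 - 28)/(10 + 11))) + 1751 = (-1718 + 2) + 1751 = -1716 + 1751 = 35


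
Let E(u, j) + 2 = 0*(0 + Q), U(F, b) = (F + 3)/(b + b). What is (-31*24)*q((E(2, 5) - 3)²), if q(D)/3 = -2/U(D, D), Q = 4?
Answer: 55800/7 ≈ 7971.4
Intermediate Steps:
U(F, b) = (3 + F)/(2*b) (U(F, b) = (3 + F)/((2*b)) = (3 + F)*(1/(2*b)) = (3 + F)/(2*b))
E(u, j) = -2 (E(u, j) = -2 + 0*(0 + 4) = -2 + 0*4 = -2 + 0 = -2)
q(D) = -12*D/(3 + D) (q(D) = 3*(-2*2*D/(3 + D)) = 3*(-4*D/(3 + D)) = -12*D/(3 + D))
(-31*24)*q((E(2, 5) - 3)²) = (-31*24)*(-12*(-2 - 3)²/(3 + (-2 - 3)²)) = -(-8928)*(-5)²/(3 + (-5)²) = -(-8928)*25/(3 + 25) = -(-8928)*25/28 = -744*(-75/7) = 55800/7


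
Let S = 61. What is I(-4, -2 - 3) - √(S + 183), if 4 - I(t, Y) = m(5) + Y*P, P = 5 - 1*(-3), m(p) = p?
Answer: 39 - 2*√61 ≈ 23.380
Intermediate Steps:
P = 8 (P = 5 + 3 = 8)
I(t, Y) = -1 - 8*Y (I(t, Y) = 4 - (5 + Y*8) = 4 - (5 + 8*Y) = 4 + (-5 - 8*Y) = -1 - 8*Y)
I(-4, -2 - 3) - √(S + 183) = (-1 - 8*(-2 - 3)) - √(61 + 183) = (-1 - 8*(-5)) - √244 = (-1 + 40) - 2*√61 = 39 - 2*√61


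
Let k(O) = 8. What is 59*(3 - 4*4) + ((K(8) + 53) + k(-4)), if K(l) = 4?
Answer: -702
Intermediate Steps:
59*(3 - 4*4) + ((K(8) + 53) + k(-4)) = 59*(3 - 4*4) + ((4 + 53) + 8) = 59*(3 - 16) + (57 + 8) = 59*(-13) + 65 = -767 + 65 = -702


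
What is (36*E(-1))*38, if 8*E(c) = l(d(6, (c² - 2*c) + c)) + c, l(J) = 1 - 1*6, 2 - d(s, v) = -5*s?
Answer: -1026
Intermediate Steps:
d(s, v) = 2 + 5*s (d(s, v) = 2 - (-5)*s = 2 + 5*s)
l(J) = -5 (l(J) = 1 - 6 = -5)
E(c) = -5/8 + c/8 (E(c) = (-5 + c)/8 = -5/8 + c/8)
(36*E(-1))*38 = (36*(-5/8 + (⅛)*(-1)))*38 = (36*(-5/8 - ⅛))*38 = (36*(-¾))*38 = -27*38 = -1026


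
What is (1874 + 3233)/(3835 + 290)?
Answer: 5107/4125 ≈ 1.2381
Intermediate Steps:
(1874 + 3233)/(3835 + 290) = 5107/4125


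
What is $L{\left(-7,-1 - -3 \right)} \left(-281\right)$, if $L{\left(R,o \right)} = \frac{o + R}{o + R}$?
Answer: $-281$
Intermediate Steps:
$L{\left(R,o \right)} = 1$ ($L{\left(R,o \right)} = \frac{R + o}{R + o} = 1$)
$L{\left(-7,-1 - -3 \right)} \left(-281\right) = 1 \left(-281\right) = -281$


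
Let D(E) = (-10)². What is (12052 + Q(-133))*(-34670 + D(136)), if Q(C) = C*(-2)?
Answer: -425833260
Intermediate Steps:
D(E) = 100
Q(C) = -2*C
(12052 + Q(-133))*(-34670 + D(136)) = (12052 - 2*(-133))*(-34670 + 100) = (12052 + 266)*(-34570) = 12318*(-34570) = -425833260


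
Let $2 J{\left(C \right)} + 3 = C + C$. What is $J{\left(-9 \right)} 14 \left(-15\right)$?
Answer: $2205$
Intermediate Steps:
$J{\left(C \right)} = - \frac{3}{2} + C$ ($J{\left(C \right)} = - \frac{3}{2} + \frac{C + C}{2} = - \frac{3}{2} + \frac{2 C}{2} = - \frac{3}{2} + C$)
$J{\left(-9 \right)} 14 \left(-15\right) = \left(- \frac{3}{2} - 9\right) 14 \left(-15\right) = \left(- \frac{21}{2}\right) 14 \left(-15\right) = \left(-147\right) \left(-15\right) = 2205$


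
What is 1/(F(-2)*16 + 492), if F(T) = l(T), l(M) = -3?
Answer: 1/444 ≈ 0.0022523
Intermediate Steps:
F(T) = -3
1/(F(-2)*16 + 492) = 1/(-3*16 + 492) = 1/(-48 + 492) = 1/444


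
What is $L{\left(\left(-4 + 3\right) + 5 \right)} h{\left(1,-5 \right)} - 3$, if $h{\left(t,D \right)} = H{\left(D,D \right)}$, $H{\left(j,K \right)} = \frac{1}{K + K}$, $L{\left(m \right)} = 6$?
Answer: $- \frac{18}{5} \approx -3.6$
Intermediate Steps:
$H{\left(j,K \right)} = \frac{1}{2 K}$
$h{\left(t,D \right)} = \frac{1}{2 D}$
$L{\left(\left(-4 + 3\right) + 5 \right)} h{\left(1,-5 \right)} - 3 = 6 \frac{1}{2 \left(-5\right)} - 3 = 6 \cdot \frac{1}{2} \left(- \frac{1}{5}\right) - 3 = 6 \left(- \frac{1}{10}\right) - 3 = - \frac{3}{5} - 3 = - \frac{18}{5}$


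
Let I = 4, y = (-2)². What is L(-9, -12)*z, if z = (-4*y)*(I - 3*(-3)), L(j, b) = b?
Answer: 2496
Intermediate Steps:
y = 4
z = -208 (z = (-4*4)*(4 - 3*(-3)) = -16*(4 + 9) = -16*13 = -208)
L(-9, -12)*z = -12*(-208) = 2496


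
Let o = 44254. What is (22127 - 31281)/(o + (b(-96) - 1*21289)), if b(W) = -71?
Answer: -4577/11447 ≈ -0.39984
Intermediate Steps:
(22127 - 31281)/(o + (b(-96) - 1*21289)) = (22127 - 31281)/(44254 + (-71 - 1*21289)) = -9154/(44254 + (-71 - 21289)) = -9154/(44254 - 21360) = -9154/22894 = -9154*1/22894 = -4577/11447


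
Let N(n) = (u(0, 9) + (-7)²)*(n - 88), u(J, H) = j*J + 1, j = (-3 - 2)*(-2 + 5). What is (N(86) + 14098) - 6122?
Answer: 7876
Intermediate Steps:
j = -15 (j = -5*3 = -15)
u(J, H) = 1 - 15*J (u(J, H) = -15*J + 1 = 1 - 15*J)
N(n) = -4400 + 50*n (N(n) = ((1 - 15*0) + (-7)²)*(n - 88) = ((1 + 0) + 49)*(-88 + n) = (1 + 49)*(-88 + n) = 50*(-88 + n) = -4400 + 50*n)
(N(86) + 14098) - 6122 = ((-4400 + 50*86) + 14098) - 6122 = ((-4400 + 4300) + 14098) - 6122 = (-100 + 14098) - 6122 = 13998 - 6122 = 7876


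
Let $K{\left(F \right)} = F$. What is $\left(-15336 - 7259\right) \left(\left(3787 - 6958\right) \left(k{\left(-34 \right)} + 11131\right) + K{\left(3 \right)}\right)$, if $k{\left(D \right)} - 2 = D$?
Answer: $795229352970$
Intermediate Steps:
$k{\left(D \right)} = 2 + D$
$\left(-15336 - 7259\right) \left(\left(3787 - 6958\right) \left(k{\left(-34 \right)} + 11131\right) + K{\left(3 \right)}\right) = \left(-15336 - 7259\right) \left(\left(3787 - 6958\right) \left(\left(2 - 34\right) + 11131\right) + 3\right) = \left(-15336 - 7259\right) \left(- 3171 \left(-32 + 11131\right) + 3\right) = - 22595 \left(\left(-3171\right) 11099 + 3\right) = - 22595 \left(-35194929 + 3\right) = \left(-22595\right) \left(-35194926\right) = 795229352970$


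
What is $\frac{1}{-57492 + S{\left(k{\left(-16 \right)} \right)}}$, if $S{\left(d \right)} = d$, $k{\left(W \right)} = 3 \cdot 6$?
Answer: $- \frac{1}{57474} \approx -1.7399 \cdot 10^{-5}$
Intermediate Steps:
$k{\left(W \right)} = 18$
$\frac{1}{-57492 + S{\left(k{\left(-16 \right)} \right)}} = \frac{1}{-57492 + 18} = \frac{1}{-57474} = - \frac{1}{57474}$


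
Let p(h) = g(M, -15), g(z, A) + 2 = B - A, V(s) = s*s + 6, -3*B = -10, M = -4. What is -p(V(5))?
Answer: -49/3 ≈ -16.333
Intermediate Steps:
B = 10/3 (B = -1/3*(-10) = 10/3 ≈ 3.3333)
V(s) = 6 + s**2 (V(s) = s**2 + 6 = 6 + s**2)
g(z, A) = 4/3 - A (g(z, A) = -2 + (10/3 - A) = 4/3 - A)
p(h) = 49/3 (p(h) = 4/3 - 1*(-15) = 4/3 + 15 = 49/3)
-p(V(5)) = -1*49/3 = -49/3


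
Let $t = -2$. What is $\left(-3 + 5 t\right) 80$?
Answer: $-1040$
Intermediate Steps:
$\left(-3 + 5 t\right) 80 = \left(-3 + 5 \left(-2\right)\right) 80 = \left(-3 - 10\right) 80 = \left(-13\right) 80 = -1040$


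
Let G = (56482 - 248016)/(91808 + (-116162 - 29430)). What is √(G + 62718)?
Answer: √139996782509/1494 ≈ 250.44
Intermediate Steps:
G = 95767/26892 (G = -191534/(91808 - 145592) = -191534/(-53784) = -191534*(-1/53784) = 95767/26892 ≈ 3.5612)
√(G + 62718) = √(95767/26892 + 62718) = √(1686708223/26892) = √139996782509/1494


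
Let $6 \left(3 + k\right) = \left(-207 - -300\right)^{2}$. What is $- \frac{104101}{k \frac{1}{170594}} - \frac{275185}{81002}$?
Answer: $- \frac{2877030798759221}{233042754} \approx -1.2346 \cdot 10^{7}$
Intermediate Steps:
$k = \frac{2877}{2}$ ($k = -3 + \frac{\left(-207 - -300\right)^{2}}{6} = -3 + \frac{\left(-207 + 300\right)^{2}}{6} = -3 + \frac{93^{2}}{6} = -3 + \frac{1}{6} \cdot 8649 = -3 + \frac{2883}{2} = \frac{2877}{2} \approx 1438.5$)
$- \frac{104101}{k \frac{1}{170594}} - \frac{275185}{81002} = - \frac{104101}{\frac{2877}{2} \cdot \frac{1}{170594}} - \frac{275185}{81002} = - \frac{104101}{\frac{2877}{341188}} - \frac{275185}{81002} = \left(-104101\right) \frac{341188}{2877} - \frac{275185}{81002} = - \frac{35518011988}{2877} - \frac{275185}{81002} = - \frac{2877030798759221}{233042754}$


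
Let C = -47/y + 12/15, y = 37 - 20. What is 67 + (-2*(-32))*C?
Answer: -4993/85 ≈ -58.741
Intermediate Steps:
y = 17
C = -167/85 (C = -47/17 + 12/15 = -47*1/17 + 12*(1/15) = -47/17 + ⅘ = -167/85 ≈ -1.9647)
67 + (-2*(-32))*C = 67 - 2*(-32)*(-167/85) = 67 + 64*(-167/85) = 67 - 10688/85 = -4993/85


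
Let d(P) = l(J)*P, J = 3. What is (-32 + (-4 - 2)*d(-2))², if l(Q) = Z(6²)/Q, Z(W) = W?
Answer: 12544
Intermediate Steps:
l(Q) = 36/Q (l(Q) = 6²/Q = 36/Q)
d(P) = 12*P (d(P) = (36/3)*P = (36*(⅓))*P = 12*P)
(-32 + (-4 - 2)*d(-2))² = (-32 + (-4 - 2)*(12*(-2)))² = (-32 - 6*(-24))² = (-32 + 144)² = 112² = 12544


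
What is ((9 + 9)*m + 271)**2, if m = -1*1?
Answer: 64009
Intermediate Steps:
m = -1
((9 + 9)*m + 271)**2 = ((9 + 9)*(-1) + 271)**2 = (18*(-1) + 271)**2 = (-18 + 271)**2 = 253**2 = 64009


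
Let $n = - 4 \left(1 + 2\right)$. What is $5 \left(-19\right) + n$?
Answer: $-107$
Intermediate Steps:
$n = -12$ ($n = \left(-4\right) 3 = -12$)
$5 \left(-19\right) + n = 5 \left(-19\right) - 12 = -95 - 12 = -107$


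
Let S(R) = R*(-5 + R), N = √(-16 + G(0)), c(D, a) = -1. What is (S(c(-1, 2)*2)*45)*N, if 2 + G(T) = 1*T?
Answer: 1890*I*√2 ≈ 2672.9*I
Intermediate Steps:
G(T) = -2 + T (G(T) = -2 + 1*T = -2 + T)
N = 3*I*√2 (N = √(-16 + (-2 + 0)) = √(-16 - 2) = √(-18) = 3*I*√2 ≈ 4.2426*I)
(S(c(-1, 2)*2)*45)*N = (((-1*2)*(-5 - 1*2))*45)*(3*I*√2) = (-2*(-5 - 2)*45)*(3*I*√2) = (-2*(-7)*45)*(3*I*√2) = (14*45)*(3*I*√2) = 630*(3*I*√2) = 1890*I*√2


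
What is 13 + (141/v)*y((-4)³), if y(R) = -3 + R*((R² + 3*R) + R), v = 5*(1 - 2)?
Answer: 34652648/5 ≈ 6.9305e+6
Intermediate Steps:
v = -5 (v = 5*(-1) = -5)
y(R) = -3 + R*(R² + 4*R)
13 + (141/v)*y((-4)³) = 13 + (141/(-5))*(-3 + ((-4)³)³ + 4*((-4)³)²) = 13 + (141*(-⅕))*(-3 + (-64)³ + 4*(-64)²) = 13 - 141*(-3 - 262144 + 4*4096)/5 = 13 - 141*(-3 - 262144 + 16384)/5 = 13 - 141/5*(-245763) = 13 + 34652583/5 = 34652648/5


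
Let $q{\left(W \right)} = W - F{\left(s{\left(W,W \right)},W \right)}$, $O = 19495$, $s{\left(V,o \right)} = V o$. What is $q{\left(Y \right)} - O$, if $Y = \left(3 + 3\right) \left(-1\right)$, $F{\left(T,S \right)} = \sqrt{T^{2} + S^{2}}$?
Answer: $-19501 - 6 \sqrt{37} \approx -19538.0$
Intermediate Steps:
$F{\left(T,S \right)} = \sqrt{S^{2} + T^{2}}$
$Y = -6$ ($Y = 6 \left(-1\right) = -6$)
$q{\left(W \right)} = W - \sqrt{W^{2} + W^{4}}$ ($q{\left(W \right)} = W - \sqrt{W^{2} + \left(W W\right)^{2}} = W - \sqrt{W^{2} + \left(W^{2}\right)^{2}} = W - \sqrt{W^{2} + W^{4}}$)
$q{\left(Y \right)} - O = \left(-6 - \sqrt{\left(-6\right)^{2} + \left(-6\right)^{4}}\right) - 19495 = \left(-6 - \sqrt{36 + 1296}\right) - 19495 = \left(-6 - \sqrt{1332}\right) - 19495 = \left(-6 - 6 \sqrt{37}\right) - 19495 = -19501 - 6 \sqrt{37}$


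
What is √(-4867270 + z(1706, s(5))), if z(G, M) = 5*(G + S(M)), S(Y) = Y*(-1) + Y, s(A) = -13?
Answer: 6*I*√134965 ≈ 2204.3*I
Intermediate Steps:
S(Y) = 0 (S(Y) = -Y + Y = 0)
z(G, M) = 5*G (z(G, M) = 5*(G + 0) = 5*G)
√(-4867270 + z(1706, s(5))) = √(-4867270 + 5*1706) = √(-4867270 + 8530) = √(-4858740) = 6*I*√134965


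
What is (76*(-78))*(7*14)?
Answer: -580944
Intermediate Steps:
(76*(-78))*(7*14) = -5928*98 = -580944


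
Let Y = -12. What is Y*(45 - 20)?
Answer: -300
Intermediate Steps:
Y*(45 - 20) = -12*(45 - 20) = -12*25 = -300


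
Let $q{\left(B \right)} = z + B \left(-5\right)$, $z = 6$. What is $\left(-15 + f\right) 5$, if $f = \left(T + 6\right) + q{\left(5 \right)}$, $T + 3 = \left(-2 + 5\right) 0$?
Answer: $-155$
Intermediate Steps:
$q{\left(B \right)} = 6 - 5 B$ ($q{\left(B \right)} = 6 + B \left(-5\right) = 6 - 5 B$)
$T = -3$ ($T = -3 + \left(-2 + 5\right) 0 = -3 + 3 \cdot 0 = -3 + 0 = -3$)
$f = -16$ ($f = \left(-3 + 6\right) + \left(6 - 25\right) = 3 + \left(6 - 25\right) = 3 - 19 = -16$)
$\left(-15 + f\right) 5 = \left(-15 - 16\right) 5 = \left(-31\right) 5 = -155$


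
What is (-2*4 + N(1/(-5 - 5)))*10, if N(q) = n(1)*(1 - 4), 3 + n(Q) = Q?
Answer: -20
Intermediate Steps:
n(Q) = -3 + Q
N(q) = 6 (N(q) = (-3 + 1)*(1 - 4) = -2*(-3) = 6)
(-2*4 + N(1/(-5 - 5)))*10 = (-2*4 + 6)*10 = (-8 + 6)*10 = -2*10 = -20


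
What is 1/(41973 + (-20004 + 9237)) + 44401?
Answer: 1385577607/31206 ≈ 44401.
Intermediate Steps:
1/(41973 + (-20004 + 9237)) + 44401 = 1/(41973 - 10767) + 44401 = 1/31206 + 44401 = 1385577607/31206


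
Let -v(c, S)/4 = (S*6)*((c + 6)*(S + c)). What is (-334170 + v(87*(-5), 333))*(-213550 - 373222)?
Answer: 205398427253832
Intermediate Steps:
v(c, S) = -24*S*(6 + c)*(S + c) (v(c, S) = -4*S*6*(c + 6)*(S + c) = -4*6*S*(6 + c)*(S + c) = -24*S*(6 + c)*(S + c))
(-334170 + v(87*(-5), 333))*(-213550 - 373222) = (-334170 - 24*333*((87*(-5))**2 + 6*333 + 6*(87*(-5)) + 333*(87*(-5))))*(-213550 - 373222) = (-334170 - 24*333*((-435)**2 + 1998 + 6*(-435) + 333*(-435)))*(-586772) = (-334170 - 24*333*(189225 + 1998 - 2610 - 144855))*(-586772) = (-334170 - 24*333*43758)*(-586772) = (-334170 - 349713936)*(-586772) = -350048106*(-586772) = 205398427253832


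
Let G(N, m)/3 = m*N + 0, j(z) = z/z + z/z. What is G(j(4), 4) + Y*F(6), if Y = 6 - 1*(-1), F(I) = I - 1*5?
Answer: 31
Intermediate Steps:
j(z) = 2 (j(z) = 1 + 1 = 2)
F(I) = -5 + I (F(I) = I - 5 = -5 + I)
G(N, m) = 3*N*m (G(N, m) = 3*(m*N + 0) = 3*(N*m + 0) = 3*(N*m) = 3*N*m)
Y = 7 (Y = 6 + 1 = 7)
G(j(4), 4) + Y*F(6) = 3*2*4 + 7*(-5 + 6) = 24 + 7*1 = 24 + 7 = 31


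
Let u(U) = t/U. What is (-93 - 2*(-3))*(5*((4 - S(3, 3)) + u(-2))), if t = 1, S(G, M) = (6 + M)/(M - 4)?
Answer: -10875/2 ≈ -5437.5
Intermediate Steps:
S(G, M) = (6 + M)/(-4 + M)
u(U) = 1/U
(-93 - 2*(-3))*(5*((4 - S(3, 3)) + u(-2))) = (-93 - 2*(-3))*(5*((4 - (6 + 3)/(-4 + 3)) + 1/(-2))) = (-93 + 6)*(5*((4 - 9/(-1)) - 1/2)) = -435*((4 - (-1)*9) - 1/2) = -435*((4 - 1*(-9)) - 1/2) = -435*((4 + 9) - 1/2) = -435*(13 - 1/2) = -435*25/2 = -87*125/2 = -10875/2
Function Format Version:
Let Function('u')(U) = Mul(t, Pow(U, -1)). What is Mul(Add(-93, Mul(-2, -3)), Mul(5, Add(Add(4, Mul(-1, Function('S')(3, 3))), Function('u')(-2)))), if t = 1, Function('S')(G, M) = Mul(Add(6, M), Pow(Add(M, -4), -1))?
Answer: Rational(-10875, 2) ≈ -5437.5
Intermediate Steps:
Function('S')(G, M) = Mul(Pow(Add(-4, M), -1), Add(6, M)) (Function('S')(G, M) = Mul(Add(6, M), Pow(Add(-4, M), -1)) = Mul(Pow(Add(-4, M), -1), Add(6, M)))
Function('u')(U) = Pow(U, -1) (Function('u')(U) = Mul(1, Pow(U, -1)) = Pow(U, -1))
Mul(Add(-93, Mul(-2, -3)), Mul(5, Add(Add(4, Mul(-1, Function('S')(3, 3))), Function('u')(-2)))) = Mul(Add(-93, Mul(-2, -3)), Mul(5, Add(Add(4, Mul(-1, Mul(Pow(Add(-4, 3), -1), Add(6, 3)))), Pow(-2, -1)))) = Mul(Add(-93, 6), Mul(5, Add(Add(4, Mul(-1, Mul(Pow(-1, -1), 9))), Rational(-1, 2)))) = Mul(-87, Mul(5, Add(Add(4, Mul(-1, Mul(-1, 9))), Rational(-1, 2)))) = Mul(-87, Mul(5, Add(Add(4, Mul(-1, -9)), Rational(-1, 2)))) = Mul(-87, Mul(5, Add(Add(4, 9), Rational(-1, 2)))) = Mul(-87, Mul(5, Add(13, Rational(-1, 2)))) = Mul(-87, Mul(5, Rational(25, 2))) = Mul(-87, Rational(125, 2)) = Rational(-10875, 2)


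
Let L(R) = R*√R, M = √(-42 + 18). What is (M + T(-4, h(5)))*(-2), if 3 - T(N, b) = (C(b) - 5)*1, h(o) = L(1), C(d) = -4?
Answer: -24 - 4*I*√6 ≈ -24.0 - 9.798*I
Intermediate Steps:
M = 2*I*√6 (M = √(-24) = 2*I*√6 ≈ 4.899*I)
L(R) = R^(3/2)
h(o) = 1 (h(o) = 1^(3/2) = 1)
T(N, b) = 12 (T(N, b) = 3 - (-4 - 5) = 3 - (-9) = 3 - 1*(-9) = 3 + 9 = 12)
(M + T(-4, h(5)))*(-2) = (2*I*√6 + 12)*(-2) = (12 + 2*I*√6)*(-2) = -24 - 4*I*√6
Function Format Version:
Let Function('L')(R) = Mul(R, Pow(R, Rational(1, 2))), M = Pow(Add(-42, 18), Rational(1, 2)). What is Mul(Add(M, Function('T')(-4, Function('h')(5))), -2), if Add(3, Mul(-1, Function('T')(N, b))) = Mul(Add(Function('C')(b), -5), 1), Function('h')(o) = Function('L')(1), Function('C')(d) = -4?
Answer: Add(-24, Mul(-4, I, Pow(6, Rational(1, 2)))) ≈ Add(-24.000, Mul(-9.7980, I))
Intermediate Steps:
M = Mul(2, I, Pow(6, Rational(1, 2))) (M = Pow(-24, Rational(1, 2)) = Mul(2, I, Pow(6, Rational(1, 2))) ≈ Mul(4.8990, I))
Function('L')(R) = Pow(R, Rational(3, 2))
Function('h')(o) = 1 (Function('h')(o) = Pow(1, Rational(3, 2)) = 1)
Function('T')(N, b) = 12 (Function('T')(N, b) = Add(3, Mul(-1, Mul(Add(-4, -5), 1))) = Add(3, Mul(-1, Mul(-9, 1))) = Add(3, Mul(-1, -9)) = Add(3, 9) = 12)
Mul(Add(M, Function('T')(-4, Function('h')(5))), -2) = Mul(Add(Mul(2, I, Pow(6, Rational(1, 2))), 12), -2) = Mul(Add(12, Mul(2, I, Pow(6, Rational(1, 2)))), -2) = Add(-24, Mul(-4, I, Pow(6, Rational(1, 2))))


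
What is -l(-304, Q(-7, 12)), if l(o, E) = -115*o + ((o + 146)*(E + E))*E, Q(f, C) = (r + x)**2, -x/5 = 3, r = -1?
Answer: 20674416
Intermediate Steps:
x = -15 (x = -5*3 = -15)
Q(f, C) = 256 (Q(f, C) = (-1 - 15)**2 = (-16)**2 = 256)
l(o, E) = -115*o + 2*E**2*(146 + o) (l(o, E) = -115*o + ((146 + o)*(2*E))*E = -115*o + (2*E*(146 + o))*E = -115*o + 2*E**2*(146 + o))
-l(-304, Q(-7, 12)) = -(-115*(-304) + 292*256**2 + 2*(-304)*256**2) = -(34960 + 292*65536 + 2*(-304)*65536) = -(34960 + 19136512 - 39845888) = -1*(-20674416) = 20674416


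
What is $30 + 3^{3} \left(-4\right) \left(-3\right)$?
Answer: $354$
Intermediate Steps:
$30 + 3^{3} \left(-4\right) \left(-3\right) = 30 + 27 \left(-4\right) \left(-3\right) = 30 - -324 = 30 + 324 = 354$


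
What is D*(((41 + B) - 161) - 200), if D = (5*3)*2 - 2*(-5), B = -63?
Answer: -15320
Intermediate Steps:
D = 40 (D = 15*2 + 10 = 30 + 10 = 40)
D*(((41 + B) - 161) - 200) = 40*(((41 - 63) - 161) - 200) = 40*((-22 - 161) - 200) = 40*(-183 - 200) = 40*(-383) = -15320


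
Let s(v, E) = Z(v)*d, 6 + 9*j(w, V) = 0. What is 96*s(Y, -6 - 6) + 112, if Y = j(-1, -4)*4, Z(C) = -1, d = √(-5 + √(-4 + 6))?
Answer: 112 - 96*√(-5 + √2) ≈ 112.0 - 181.79*I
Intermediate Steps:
d = √(-5 + √2) ≈ 1.8936*I
j(w, V) = -⅔ (j(w, V) = -⅔ + (⅑)*0 = -⅔ + 0 = -⅔)
Y = -8/3 (Y = -⅔*4 = -8/3 ≈ -2.6667)
s(v, E) = -√(-5 + √2)
96*s(Y, -6 - 6) + 112 = 96*(-I*√(5 - √2)) + 112 = -96*I*√(5 - √2) + 112 = 112 - 96*I*√(5 - √2)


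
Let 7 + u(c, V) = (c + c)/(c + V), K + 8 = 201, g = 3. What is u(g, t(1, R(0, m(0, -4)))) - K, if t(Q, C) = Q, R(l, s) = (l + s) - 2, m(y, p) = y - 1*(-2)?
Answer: -397/2 ≈ -198.50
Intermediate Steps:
m(y, p) = 2 + y (m(y, p) = y + 2 = 2 + y)
R(l, s) = -2 + l + s
K = 193 (K = -8 + 201 = 193)
u(c, V) = -7 + 2*c/(V + c) (u(c, V) = -7 + (c + c)/(c + V) = -7 + (2*c)/(V + c) = -7 + 2*c/(V + c))
u(g, t(1, R(0, m(0, -4)))) - K = (-7*1 - 5*3)/(1 + 3) - 1*193 = (-7 - 15)/4 - 193 = (¼)*(-22) - 193 = -11/2 - 193 = -397/2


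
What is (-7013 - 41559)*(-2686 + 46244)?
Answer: -2115699176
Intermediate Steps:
(-7013 - 41559)*(-2686 + 46244) = -48572*43558 = -2115699176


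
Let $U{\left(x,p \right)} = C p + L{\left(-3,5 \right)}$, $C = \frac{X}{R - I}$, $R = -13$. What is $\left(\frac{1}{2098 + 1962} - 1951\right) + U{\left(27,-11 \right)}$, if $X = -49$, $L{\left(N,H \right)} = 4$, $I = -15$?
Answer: $- \frac{6810649}{4060} \approx -1677.5$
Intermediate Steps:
$C = - \frac{49}{2}$ ($C = - \frac{49}{-13 - -15} = - \frac{49}{-13 + 15} = - \frac{49}{2} \approx -24.5$)
$U{\left(x,p \right)} = 4 - \frac{49 p}{2}$ ($U{\left(x,p \right)} = - \frac{49 p}{2} + 4 = 4 - \frac{49 p}{2}$)
$\left(\frac{1}{2098 + 1962} - 1951\right) + U{\left(27,-11 \right)} = \left(\frac{1}{2098 + 1962} - 1951\right) + \left(4 - - \frac{539}{2}\right) = \left(\frac{1}{4060} - 1951\right) + \left(4 + \frac{539}{2}\right) = \left(\frac{1}{4060} - 1951\right) + \frac{547}{2} = - \frac{7921059}{4060} + \frac{547}{2} = - \frac{6810649}{4060}$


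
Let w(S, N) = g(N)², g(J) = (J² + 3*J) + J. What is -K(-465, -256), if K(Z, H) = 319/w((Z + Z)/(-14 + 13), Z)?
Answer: -319/45952353225 ≈ -6.9420e-9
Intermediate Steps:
g(J) = J² + 4*J
w(S, N) = N²*(4 + N)² (w(S, N) = (N*(4 + N))² = N²*(4 + N)²)
K(Z, H) = 319/(Z²*(4 + Z)²) (K(Z, H) = 319/((Z²*(4 + Z)²)) = 319*(1/(Z²*(4 + Z)²)) = 319/(Z²*(4 + Z)²))
-K(-465, -256) = -319/((-465)²*(4 - 465)²) = -319/(216225*(-461)²) = -319/(216225*212521) = -1*319/45952353225 = -319/45952353225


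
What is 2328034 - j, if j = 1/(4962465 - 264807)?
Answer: 10936307544371/4697658 ≈ 2.3280e+6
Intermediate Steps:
j = 1/4697658 ≈ 2.1287e-7
2328034 - j = 2328034 - 1*1/4697658 = 2328034 - 1/4697658 = 10936307544371/4697658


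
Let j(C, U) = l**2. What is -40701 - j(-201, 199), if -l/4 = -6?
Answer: -41277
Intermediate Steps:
l = 24 (l = -4*(-6) = 24)
j(C, U) = 576 (j(C, U) = 24**2 = 576)
-40701 - j(-201, 199) = -40701 - 1*576 = -40701 - 576 = -41277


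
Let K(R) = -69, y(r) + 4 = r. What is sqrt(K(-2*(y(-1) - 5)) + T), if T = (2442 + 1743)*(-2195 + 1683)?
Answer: 11*I*sqrt(17709) ≈ 1463.8*I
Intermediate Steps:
y(r) = -4 + r
T = -2142720 (T = 4185*(-512) = -2142720)
sqrt(K(-2*(y(-1) - 5)) + T) = sqrt(-69 - 2142720) = sqrt(-2142789) = 11*I*sqrt(17709)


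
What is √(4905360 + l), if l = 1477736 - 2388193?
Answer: √3994903 ≈ 1998.7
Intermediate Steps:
l = -910457
√(4905360 + l) = √(4905360 - 910457) = √3994903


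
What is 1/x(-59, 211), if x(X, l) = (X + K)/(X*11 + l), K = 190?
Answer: -438/131 ≈ -3.3435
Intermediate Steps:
x(X, l) = (190 + X)/(l + 11*X) (x(X, l) = (X + 190)/(X*11 + l) = (190 + X)/(11*X + l) = (190 + X)/(l + 11*X))
1/x(-59, 211) = 1/((190 - 59)/(211 + 11*(-59))) = 1/(131/(211 - 649)) = 1/(131/(-438)) = 1/(-1/438*131) = 1/(-131/438) = -438/131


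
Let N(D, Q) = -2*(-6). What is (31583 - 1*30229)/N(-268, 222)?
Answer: 677/6 ≈ 112.83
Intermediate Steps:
N(D, Q) = 12
(31583 - 1*30229)/N(-268, 222) = (31583 - 1*30229)/12 = (31583 - 30229)*(1/12) = 1354*(1/12) = 677/6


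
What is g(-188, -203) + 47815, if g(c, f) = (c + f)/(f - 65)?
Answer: 12814811/268 ≈ 47816.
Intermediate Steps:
g(c, f) = (c + f)/(-65 + f)
g(-188, -203) + 47815 = (-188 - 203)/(-65 - 203) + 47815 = -391/(-268) + 47815 = -1/268*(-391) + 47815 = 391/268 + 47815 = 12814811/268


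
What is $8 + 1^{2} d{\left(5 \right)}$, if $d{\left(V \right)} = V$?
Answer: $13$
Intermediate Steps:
$8 + 1^{2} d{\left(5 \right)} = 8 + 1^{2} \cdot 5 = 8 + 1 \cdot 5 = 8 + 5 = 13$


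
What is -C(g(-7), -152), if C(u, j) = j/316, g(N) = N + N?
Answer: 38/79 ≈ 0.48101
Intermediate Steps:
g(N) = 2*N
C(u, j) = j/316 (C(u, j) = j*(1/316) = j/316)
-C(g(-7), -152) = -(-152)/316 = -1*(-38/79) = 38/79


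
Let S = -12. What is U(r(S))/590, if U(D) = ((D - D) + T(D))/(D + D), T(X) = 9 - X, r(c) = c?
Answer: -7/4720 ≈ -0.0014831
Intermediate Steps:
U(D) = (9 - D)/(2*D) (U(D) = ((D - D) + (9 - D))/(D + D) = (0 + (9 - D))/((2*D)) = (9 - D)*(1/(2*D)) = (9 - D)/(2*D))
U(r(S))/590 = ((½)*(9 - 1*(-12))/(-12))/590 = ((½)*(-1/12)*(9 + 12))*(1/590) = ((½)*(-1/12)*21)*(1/590) = -7/8*1/590 = -7/4720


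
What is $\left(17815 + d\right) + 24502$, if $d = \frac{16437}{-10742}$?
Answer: $\frac{454552777}{10742} \approx 42316.0$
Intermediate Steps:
$d = - \frac{16437}{10742}$ ($d = 16437 \left(- \frac{1}{10742}\right) = - \frac{16437}{10742} \approx -1.5302$)
$\left(17815 + d\right) + 24502 = \left(17815 - \frac{16437}{10742}\right) + 24502 = \frac{191352293}{10742} + 24502 = \frac{454552777}{10742}$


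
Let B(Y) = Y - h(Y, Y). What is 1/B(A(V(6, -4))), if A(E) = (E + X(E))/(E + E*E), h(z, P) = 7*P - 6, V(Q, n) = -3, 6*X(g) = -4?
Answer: 3/29 ≈ 0.10345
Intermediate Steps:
X(g) = -2/3 (X(g) = (1/6)*(-4) = -2/3)
h(z, P) = -6 + 7*P
A(E) = (-2/3 + E)/(E + E**2) (A(E) = (E - 2/3)/(E + E*E) = (-2/3 + E)/(E + E**2))
B(Y) = 6 - 6*Y (B(Y) = Y - (-6 + 7*Y) = Y + (6 - 7*Y) = 6 - 6*Y)
1/B(A(V(6, -4))) = 1/(6 - 6*(-2/3 - 3)/((-3)*(1 - 3))) = 1/(6 - (-2)*(-11)/((-2)*3)) = 1/(6 - (-2)*(-1)*(-11)/(2*3)) = 1/(6 - 6*(-11/18)) = 1/(6 + 11/3) = 1/(29/3) = 3/29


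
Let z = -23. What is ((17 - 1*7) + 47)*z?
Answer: -1311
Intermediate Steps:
((17 - 1*7) + 47)*z = ((17 - 1*7) + 47)*(-23) = ((17 - 7) + 47)*(-23) = (10 + 47)*(-23) = 57*(-23) = -1311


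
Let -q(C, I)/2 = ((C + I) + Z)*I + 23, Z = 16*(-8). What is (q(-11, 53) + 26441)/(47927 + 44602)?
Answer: 11837/30843 ≈ 0.38378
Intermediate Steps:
Z = -128
q(C, I) = -46 - 2*I*(-128 + C + I) (q(C, I) = -2*(((C + I) - 128)*I + 23) = -2*((-128 + C + I)*I + 23) = -2*(I*(-128 + C + I) + 23) = -2*(23 + I*(-128 + C + I)) = -46 - 2*I*(-128 + C + I))
(q(-11, 53) + 26441)/(47927 + 44602) = ((-46 - 2*53² + 256*53 - 2*(-11)*53) + 26441)/(47927 + 44602) = ((-46 - 2*2809 + 13568 + 1166) + 26441)/92529 = ((-46 - 5618 + 13568 + 1166) + 26441)*(1/92529) = (9070 + 26441)*(1/92529) = 35511*(1/92529) = 11837/30843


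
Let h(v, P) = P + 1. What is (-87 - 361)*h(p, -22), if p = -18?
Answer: 9408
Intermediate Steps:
h(v, P) = 1 + P
(-87 - 361)*h(p, -22) = (-87 - 361)*(1 - 22) = -448*(-21) = 9408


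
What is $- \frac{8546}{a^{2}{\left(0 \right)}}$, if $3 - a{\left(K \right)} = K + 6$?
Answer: $- \frac{8546}{9} \approx -949.56$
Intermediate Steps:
$a{\left(K \right)} = -3 - K$ ($a{\left(K \right)} = 3 - \left(K + 6\right) = 3 - \left(6 + K\right) = -3 - K$)
$- \frac{8546}{a^{2}{\left(0 \right)}} = - \frac{8546}{\left(-3 - 0\right)^{2}} = - \frac{8546}{\left(-3 + 0\right)^{2}} = - \frac{8546}{\left(-3\right)^{2}} = - \frac{8546}{9}$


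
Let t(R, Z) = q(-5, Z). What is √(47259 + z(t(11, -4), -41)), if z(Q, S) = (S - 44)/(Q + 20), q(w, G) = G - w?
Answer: √20839434/21 ≈ 217.38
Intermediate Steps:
t(R, Z) = 5 + Z (t(R, Z) = Z - 1*(-5) = Z + 5 = 5 + Z)
z(Q, S) = (-44 + S)/(20 + Q)
√(47259 + z(t(11, -4), -41)) = √(47259 + (-44 - 41)/(20 + (5 - 4))) = √(47259 - 85/(20 + 1)) = √(47259 - 85/21) = √(992354/21) = √20839434/21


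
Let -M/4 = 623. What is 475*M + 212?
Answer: -1183488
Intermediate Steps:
M = -2492 (M = -4*623 = -2492)
475*M + 212 = 475*(-2492) + 212 = -1183700 + 212 = -1183488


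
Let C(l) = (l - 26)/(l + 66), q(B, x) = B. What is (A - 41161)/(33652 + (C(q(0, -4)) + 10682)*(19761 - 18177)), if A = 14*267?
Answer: -37423/16953316 ≈ -0.0022074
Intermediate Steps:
C(l) = (-26 + l)/(66 + l)
A = 3738
(A - 41161)/(33652 + (C(q(0, -4)) + 10682)*(19761 - 18177)) = (3738 - 41161)/(33652 + ((-26 + 0)/(66 + 0) + 10682)*(19761 - 18177)) = -37423/(33652 + (-26/66 + 10682)*1584) = -37423/(33652 + ((1/66)*(-26) + 10682)*1584) = -37423/(33652 + (-13/33 + 10682)*1584) = -37423/(33652 + (352493/33)*1584) = -37423/(33652 + 16919664) = -37423/16953316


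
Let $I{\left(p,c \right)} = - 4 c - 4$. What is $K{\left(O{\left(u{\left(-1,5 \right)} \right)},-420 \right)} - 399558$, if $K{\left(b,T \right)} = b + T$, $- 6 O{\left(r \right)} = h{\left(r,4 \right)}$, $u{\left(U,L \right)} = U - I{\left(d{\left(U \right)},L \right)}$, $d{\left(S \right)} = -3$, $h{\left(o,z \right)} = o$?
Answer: $- \frac{2399891}{6} \approx -3.9998 \cdot 10^{5}$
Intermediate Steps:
$I{\left(p,c \right)} = -4 - 4 c$
$u{\left(U,L \right)} = 4 + U + 4 L$ ($u{\left(U,L \right)} = U - \left(-4 - 4 L\right) = U + \left(4 + 4 L\right) = 4 + U + 4 L$)
$O{\left(r \right)} = - \frac{r}{6}$
$K{\left(b,T \right)} = T + b$
$K{\left(O{\left(u{\left(-1,5 \right)} \right)},-420 \right)} - 399558 = \left(-420 - \frac{4 - 1 + 4 \cdot 5}{6}\right) - 399558 = \left(-420 - \frac{4 - 1 + 20}{6}\right) - 399558 = \left(-420 - \frac{23}{6}\right) - 399558 = - \frac{2543}{6} - 399558 = - \frac{2399891}{6}$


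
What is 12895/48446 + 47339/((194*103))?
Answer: 637763271/242011993 ≈ 2.6353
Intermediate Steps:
12895/48446 + 47339/((194*103)) = 12895*(1/48446) + 47339/19982 = 12895/48446 + 47339*(1/19982) = 12895/48446 + 47339/19982 = 637763271/242011993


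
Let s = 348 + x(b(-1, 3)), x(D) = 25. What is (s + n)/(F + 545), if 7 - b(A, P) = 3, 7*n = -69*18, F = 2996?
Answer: 1369/24787 ≈ 0.055231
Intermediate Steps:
n = -1242/7 (n = (-69*18)/7 = (⅐)*(-1242) = -1242/7 ≈ -177.43)
b(A, P) = 4 (b(A, P) = 7 - 1*3 = 7 - 3 = 4)
s = 373 (s = 348 + 25 = 373)
(s + n)/(F + 545) = (373 - 1242/7)/(2996 + 545) = (1369/7)/3541 = (1369/7)*(1/3541) = 1369/24787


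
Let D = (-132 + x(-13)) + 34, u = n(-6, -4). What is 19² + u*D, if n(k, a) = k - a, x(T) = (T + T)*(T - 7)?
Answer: -483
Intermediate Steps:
x(T) = 2*T*(-7 + T) (x(T) = (2*T)*(-7 + T) = 2*T*(-7 + T))
u = -2 (u = -6 - 1*(-4) = -6 + 4 = -2)
D = 422 (D = (-132 + 2*(-13)*(-7 - 13)) + 34 = (-132 + 2*(-13)*(-20)) + 34 = (-132 + 520) + 34 = 388 + 34 = 422)
19² + u*D = 19² - 2*422 = 361 - 844 = -483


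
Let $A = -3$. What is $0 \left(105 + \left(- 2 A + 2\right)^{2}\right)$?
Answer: $0$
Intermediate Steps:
$0 \left(105 + \left(- 2 A + 2\right)^{2}\right) = 0 \left(105 + \left(\left(-2\right) \left(-3\right) + 2\right)^{2}\right) = 0 \left(105 + \left(6 + 2\right)^{2}\right) = 0 \left(105 + 8^{2}\right) = 0 \left(105 + 64\right) = 0 \cdot 169 = 0$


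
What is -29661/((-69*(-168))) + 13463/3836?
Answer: 503375/529368 ≈ 0.95090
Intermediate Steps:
-29661/((-69*(-168))) + 13463/3836 = -29661/11592 + 13463*(1/3836) = -29661*1/11592 + 13463/3836 = -9887/3864 + 13463/3836 = 503375/529368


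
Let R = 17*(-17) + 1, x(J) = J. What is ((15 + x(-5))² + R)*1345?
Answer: -252860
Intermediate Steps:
R = -288 (R = -289 + 1 = -288)
((15 + x(-5))² + R)*1345 = ((15 - 5)² - 288)*1345 = (10² - 288)*1345 = (100 - 288)*1345 = -188*1345 = -252860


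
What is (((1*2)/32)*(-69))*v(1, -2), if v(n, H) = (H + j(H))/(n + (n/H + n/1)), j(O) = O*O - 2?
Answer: 0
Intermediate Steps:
j(O) = -2 + O**2 (j(O) = O**2 - 2 = -2 + O**2)
v(n, H) = (-2 + H + H**2)/(2*n + n/H) (v(n, H) = (H + (-2 + H**2))/(n + (n/H + n/1)) = (-2 + H + H**2)/(n + (n/H + n*1)) = (-2 + H + H**2)/(n + (n/H + n)) = (-2 + H + H**2)/(n + (n + n/H)) = (-2 + H + H**2)/(2*n + n/H))
(((1*2)/32)*(-69))*v(1, -2) = (((1*2)/32)*(-69))*(-2*(-2 - 2 + (-2)**2)/(1*(1 + 2*(-2)))) = ((2*(1/32))*(-69))*(-2*1*(-2 - 2 + 4)/(1 - 4)) = ((1/16)*(-69))*(-2*1*0/(-3)) = -(-69)*(-1)*0/(8*3) = -69/16*0 = 0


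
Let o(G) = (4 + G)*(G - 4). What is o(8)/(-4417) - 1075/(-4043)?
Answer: 4554211/17857931 ≈ 0.25502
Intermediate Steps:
o(G) = (-4 + G)*(4 + G) (o(G) = (4 + G)*(-4 + G) = (-4 + G)*(4 + G))
o(8)/(-4417) - 1075/(-4043) = (-16 + 8²)/(-4417) - 1075/(-4043) = (-16 + 64)*(-1/4417) - 1075*(-1/4043) = 48*(-1/4417) + 1075/4043 = -48/4417 + 1075/4043 = 4554211/17857931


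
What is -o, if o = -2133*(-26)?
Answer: -55458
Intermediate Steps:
o = 55458
-o = -1*55458 = -55458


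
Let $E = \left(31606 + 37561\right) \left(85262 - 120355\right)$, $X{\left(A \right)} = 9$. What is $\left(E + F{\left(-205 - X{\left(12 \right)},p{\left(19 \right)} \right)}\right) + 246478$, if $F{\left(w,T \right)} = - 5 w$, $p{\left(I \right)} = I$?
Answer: $-2427029983$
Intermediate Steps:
$E = -2427277531$ ($E = 69167 \left(-35093\right) = -2427277531$)
$\left(E + F{\left(-205 - X{\left(12 \right)},p{\left(19 \right)} \right)}\right) + 246478 = \left(-2427277531 - 5 \left(-205 - 9\right)\right) + 246478 = \left(-2427277531 - -1070\right) + 246478 = \left(-2427277531 + 1070\right) + 246478 = -2427276461 + 246478 = -2427029983$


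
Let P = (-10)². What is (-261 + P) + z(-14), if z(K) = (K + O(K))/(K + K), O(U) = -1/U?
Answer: -62917/392 ≈ -160.50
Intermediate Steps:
z(K) = (K - 1/K)/(2*K) (z(K) = (K - 1/K)/(K + K) = (K - 1/K)/((2*K)) = (K - 1/K)*(1/(2*K)) = (K - 1/K)/(2*K))
P = 100
(-261 + P) + z(-14) = (-261 + 100) + (½)*(-1 + (-14)²)/(-14)² = -161 + (½)*(1/196)*(-1 + 196) = -161 + (½)*(1/196)*195 = -161 + 195/392 = -62917/392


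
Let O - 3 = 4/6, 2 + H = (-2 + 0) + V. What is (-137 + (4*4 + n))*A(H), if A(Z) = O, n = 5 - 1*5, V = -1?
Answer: -1331/3 ≈ -443.67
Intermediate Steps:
n = 0 (n = 5 - 5 = 0)
H = -5 (H = -2 + ((-2 + 0) - 1) = -2 + (-2 - 1) = -2 - 3 = -5)
O = 11/3 (O = 3 + 4/6 = 3 + 4*(⅙) = 3 + ⅔ = 11/3 ≈ 3.6667)
A(Z) = 11/3
(-137 + (4*4 + n))*A(H) = (-137 + (4*4 + 0))*(11/3) = (-137 + (16 + 0))*(11/3) = (-137 + 16)*(11/3) = -121*11/3 = -1331/3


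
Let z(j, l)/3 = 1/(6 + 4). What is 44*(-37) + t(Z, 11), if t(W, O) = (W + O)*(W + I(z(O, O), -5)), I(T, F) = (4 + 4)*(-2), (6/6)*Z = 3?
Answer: -1810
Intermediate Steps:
Z = 3
z(j, l) = 3/10 (z(j, l) = 3/(6 + 4) = 3/10)
I(T, F) = -16 (I(T, F) = 8*(-2) = -16)
t(W, O) = (-16 + W)*(O + W) (t(W, O) = (W + O)*(W - 16) = (O + W)*(-16 + W) = (-16 + W)*(O + W))
44*(-37) + t(Z, 11) = 44*(-37) + (3² - 16*11 - 16*3 + 11*3) = -1628 + (9 - 176 - 48 + 33) = -1628 - 182 = -1810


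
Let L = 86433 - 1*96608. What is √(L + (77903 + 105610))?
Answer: √173338 ≈ 416.34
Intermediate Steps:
L = -10175 (L = 86433 - 96608 = -10175)
√(L + (77903 + 105610)) = √(-10175 + (77903 + 105610)) = √(-10175 + 183513) = √173338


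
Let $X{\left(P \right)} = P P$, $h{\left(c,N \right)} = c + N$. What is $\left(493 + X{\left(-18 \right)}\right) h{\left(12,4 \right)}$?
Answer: $13072$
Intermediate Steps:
$h{\left(c,N \right)} = N + c$
$X{\left(P \right)} = P^{2}$
$\left(493 + X{\left(-18 \right)}\right) h{\left(12,4 \right)} = \left(493 + \left(-18\right)^{2}\right) \left(4 + 12\right) = \left(493 + 324\right) 16 = 817 \cdot 16 = 13072$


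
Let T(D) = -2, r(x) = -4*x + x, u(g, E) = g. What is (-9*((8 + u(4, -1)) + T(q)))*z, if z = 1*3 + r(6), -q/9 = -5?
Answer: 1350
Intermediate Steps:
q = 45 (q = -9*(-5) = 45)
r(x) = -3*x
z = -15 (z = 1*3 - 3*6 = 3 - 18 = -15)
(-9*((8 + u(4, -1)) + T(q)))*z = -9*((8 + 4) - 2)*(-15) = -9*(12 - 2)*(-15) = -9*10*(-15) = -90*(-15) = 1350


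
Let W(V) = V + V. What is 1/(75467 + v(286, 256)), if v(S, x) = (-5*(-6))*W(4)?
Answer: 1/75707 ≈ 1.3209e-5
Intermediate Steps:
W(V) = 2*V
v(S, x) = 240 (v(S, x) = (-5*(-6))*(2*4) = 30*8 = 240)
1/(75467 + v(286, 256)) = 1/(75467 + 240) = 1/75707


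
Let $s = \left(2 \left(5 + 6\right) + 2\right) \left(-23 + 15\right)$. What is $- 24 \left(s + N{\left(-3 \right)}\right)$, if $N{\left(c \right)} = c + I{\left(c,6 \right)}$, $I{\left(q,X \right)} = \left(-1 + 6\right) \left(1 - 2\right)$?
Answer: $4800$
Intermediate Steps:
$I{\left(q,X \right)} = -5$ ($I{\left(q,X \right)} = 5 \left(-1\right) = -5$)
$s = -192$ ($s = \left(2 \cdot 11 + 2\right) \left(-8\right) = \left(22 + 2\right) \left(-8\right) = 24 \left(-8\right) = -192$)
$N{\left(c \right)} = -5 + c$ ($N{\left(c \right)} = c - 5 = -5 + c$)
$- 24 \left(s + N{\left(-3 \right)}\right) = - 24 \left(-192 - 8\right) = \left(-24\right) \left(-200\right) = 4800$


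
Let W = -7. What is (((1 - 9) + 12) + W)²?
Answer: 9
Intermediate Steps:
(((1 - 9) + 12) + W)² = (((1 - 9) + 12) - 7)² = ((-8 + 12) - 7)² = (4 - 7)² = (-3)² = 9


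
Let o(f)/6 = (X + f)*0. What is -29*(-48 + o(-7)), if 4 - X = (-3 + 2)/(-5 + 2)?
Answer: 1392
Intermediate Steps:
X = 11/3 (X = 4 - (-3 + 2)/(-5 + 2) = 4 - (-1)/(-3) = 4 - (-1)*(-1)/3 = 4 - 1*1/3 = 4 - 1/3 = 11/3 ≈ 3.6667)
o(f) = 0 (o(f) = 6*((11/3 + f)*0) = 6*0 = 0)
-29*(-48 + o(-7)) = -29*(-48 + 0) = -29*(-48) = 1392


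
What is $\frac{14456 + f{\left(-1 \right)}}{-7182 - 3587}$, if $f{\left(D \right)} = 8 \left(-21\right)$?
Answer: $- \frac{14288}{10769} \approx -1.3268$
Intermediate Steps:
$f{\left(D \right)} = -168$
$\frac{14456 + f{\left(-1 \right)}}{-7182 - 3587} = \frac{14456 - 168}{-7182 - 3587} = \frac{14288}{-10769} = 14288 \left(- \frac{1}{10769}\right) = - \frac{14288}{10769}$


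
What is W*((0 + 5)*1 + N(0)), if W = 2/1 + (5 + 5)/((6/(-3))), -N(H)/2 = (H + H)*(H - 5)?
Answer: -15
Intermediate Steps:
N(H) = -4*H*(-5 + H) (N(H) = -2*(H + H)*(H - 5) = -2*2*H*(-5 + H) = -4*H*(-5 + H))
W = -3 (W = 2*1 + 10/((6*(-⅓))) = 2 + 10/(-2) = 2 + 10*(-½) = 2 - 5 = -3)
W*((0 + 5)*1 + N(0)) = -3*((0 + 5)*1 + 4*0*(5 - 1*0)) = -3*(5*1 + 4*0*(5 + 0)) = -3*(5 + 4*0*5) = -3*(5 + 0) = -3*5 = -15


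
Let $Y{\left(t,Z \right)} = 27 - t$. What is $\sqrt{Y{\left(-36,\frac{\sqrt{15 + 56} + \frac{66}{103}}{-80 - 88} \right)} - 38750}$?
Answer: $i \sqrt{38687} \approx 196.69 i$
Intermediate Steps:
$\sqrt{Y{\left(-36,\frac{\sqrt{15 + 56} + \frac{66}{103}}{-80 - 88} \right)} - 38750} = \sqrt{\left(27 - -36\right) - 38750} = \sqrt{\left(27 + 36\right) - 38750} = \sqrt{63 - 38750} = \sqrt{-38687} = i \sqrt{38687}$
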